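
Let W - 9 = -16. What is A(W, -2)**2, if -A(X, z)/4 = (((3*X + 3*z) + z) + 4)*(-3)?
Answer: 90000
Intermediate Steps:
W = -7 (W = 9 - 16 = -7)
A(X, z) = 48 + 36*X + 48*z (A(X, z) = -4*(((3*X + 3*z) + z) + 4)*(-3) = -4*((3*X + 4*z) + 4)*(-3) = -4*(4 + 3*X + 4*z)*(-3) = -4*(-12 - 12*z - 9*X) = 48 + 36*X + 48*z)
A(W, -2)**2 = (48 + 36*(-7) + 48*(-2))**2 = (48 - 252 - 96)**2 = (-300)**2 = 90000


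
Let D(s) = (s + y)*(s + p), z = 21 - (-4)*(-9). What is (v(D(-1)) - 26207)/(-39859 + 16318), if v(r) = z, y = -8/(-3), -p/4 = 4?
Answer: 3746/3363 ≈ 1.1139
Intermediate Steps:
z = -15 (z = 21 - 1*36 = 21 - 36 = -15)
p = -16 (p = -4*4 = -16)
y = 8/3 (y = -8*(-⅓) = 8/3 ≈ 2.6667)
D(s) = (-16 + s)*(8/3 + s) (D(s) = (s + 8/3)*(s - 16) = (8/3 + s)*(-16 + s) = (-16 + s)*(8/3 + s))
v(r) = -15
(v(D(-1)) - 26207)/(-39859 + 16318) = (-15 - 26207)/(-39859 + 16318) = -26222/(-23541) = -26222*(-1/23541) = 3746/3363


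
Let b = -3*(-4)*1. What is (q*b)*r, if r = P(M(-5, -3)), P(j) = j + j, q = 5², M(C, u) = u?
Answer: -1800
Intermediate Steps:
q = 25
P(j) = 2*j
b = 12 (b = 12*1 = 12)
r = -6 (r = 2*(-3) = -6)
(q*b)*r = (25*12)*(-6) = 300*(-6) = -1800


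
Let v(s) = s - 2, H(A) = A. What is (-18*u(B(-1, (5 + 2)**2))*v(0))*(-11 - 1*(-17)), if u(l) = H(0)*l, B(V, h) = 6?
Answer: 0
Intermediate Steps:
v(s) = -2 + s
u(l) = 0 (u(l) = 0*l = 0)
(-18*u(B(-1, (5 + 2)**2))*v(0))*(-11 - 1*(-17)) = (-0*(-2 + 0))*(-11 - 1*(-17)) = (-0*(-2))*(-11 + 17) = -18*0*6 = 0*6 = 0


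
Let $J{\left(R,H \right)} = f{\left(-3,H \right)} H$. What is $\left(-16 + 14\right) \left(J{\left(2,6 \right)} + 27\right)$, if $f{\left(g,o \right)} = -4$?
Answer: $-6$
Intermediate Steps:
$J{\left(R,H \right)} = - 4 H$
$\left(-16 + 14\right) \left(J{\left(2,6 \right)} + 27\right) = \left(-16 + 14\right) \left(\left(-4\right) 6 + 27\right) = - 2 \left(-24 + 27\right) = \left(-2\right) 3 = -6$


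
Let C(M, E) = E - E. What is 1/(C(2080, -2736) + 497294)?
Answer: 1/497294 ≈ 2.0109e-6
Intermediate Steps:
C(M, E) = 0
1/(C(2080, -2736) + 497294) = 1/(0 + 497294) = 1/497294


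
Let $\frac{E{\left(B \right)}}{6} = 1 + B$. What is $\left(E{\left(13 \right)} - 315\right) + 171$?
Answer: $-60$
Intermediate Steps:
$E{\left(B \right)} = 6 + 6 B$ ($E{\left(B \right)} = 6 \left(1 + B\right) = 6 + 6 B$)
$\left(E{\left(13 \right)} - 315\right) + 171 = \left(\left(6 + 6 \cdot 13\right) - 315\right) + 171 = \left(\left(6 + 78\right) - 315\right) + 171 = \left(84 - 315\right) + 171 = -231 + 171 = -60$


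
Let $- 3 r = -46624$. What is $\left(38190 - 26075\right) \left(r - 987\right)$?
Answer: $\frac{528977245}{3} \approx 1.7633 \cdot 10^{8}$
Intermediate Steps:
$r = \frac{46624}{3}$ ($r = \left(- \frac{1}{3}\right) \left(-46624\right) = \frac{46624}{3} \approx 15541.0$)
$\left(38190 - 26075\right) \left(r - 987\right) = \left(38190 - 26075\right) \left(\frac{46624}{3} - 987\right) = 12115 \cdot \frac{43663}{3} = \frac{528977245}{3}$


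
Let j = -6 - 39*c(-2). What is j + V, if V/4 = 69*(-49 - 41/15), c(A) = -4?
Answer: -70642/5 ≈ -14128.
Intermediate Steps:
V = -71392/5 (V = 4*(69*(-49 - 41/15)) = 4*(69*(-776/15)) = 4*(-17848/5) = -71392/5 ≈ -14278.)
j = 150 (j = -6 - 39*(-4) = -6 + 156 = 150)
j + V = 150 - 71392/5 = -70642/5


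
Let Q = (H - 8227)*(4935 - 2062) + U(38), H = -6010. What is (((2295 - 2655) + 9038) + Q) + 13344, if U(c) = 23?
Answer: -40880856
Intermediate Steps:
Q = -40902878 (Q = (-6010 - 8227)*(4935 - 2062) + 23 = -14237*2873 + 23 = -40902901 + 23 = -40902878)
(((2295 - 2655) + 9038) + Q) + 13344 = (((2295 - 2655) + 9038) - 40902878) + 13344 = ((-360 + 9038) - 40902878) + 13344 = (8678 - 40902878) + 13344 = -40894200 + 13344 = -40880856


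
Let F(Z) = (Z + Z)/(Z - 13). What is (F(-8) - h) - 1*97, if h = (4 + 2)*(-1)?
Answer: -1895/21 ≈ -90.238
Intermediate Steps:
F(Z) = 2*Z/(-13 + Z) (F(Z) = (2*Z)/(-13 + Z) = 2*Z/(-13 + Z))
h = -6 (h = 6*(-1) = -6)
(F(-8) - h) - 1*97 = (2*(-8)/(-13 - 8) - 1*(-6)) - 1*97 = (2*(-8)/(-21) + 6) - 97 = (2*(-8)*(-1/21) + 6) - 97 = (16/21 + 6) - 97 = 142/21 - 97 = -1895/21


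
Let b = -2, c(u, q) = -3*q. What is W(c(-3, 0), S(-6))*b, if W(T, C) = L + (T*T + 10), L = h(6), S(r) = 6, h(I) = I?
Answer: -32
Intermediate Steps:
L = 6
W(T, C) = 16 + T² (W(T, C) = 6 + (T*T + 10) = 6 + (T² + 10) = 6 + (10 + T²) = 16 + T²)
W(c(-3, 0), S(-6))*b = (16 + (-3*0)²)*(-2) = (16 + 0²)*(-2) = (16 + 0)*(-2) = 16*(-2) = -32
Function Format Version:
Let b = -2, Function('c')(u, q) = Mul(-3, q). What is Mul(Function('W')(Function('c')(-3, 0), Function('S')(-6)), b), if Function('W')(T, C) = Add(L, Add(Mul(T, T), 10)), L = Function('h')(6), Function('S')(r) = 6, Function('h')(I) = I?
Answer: -32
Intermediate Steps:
L = 6
Function('W')(T, C) = Add(16, Pow(T, 2)) (Function('W')(T, C) = Add(6, Add(Mul(T, T), 10)) = Add(6, Add(Pow(T, 2), 10)) = Add(6, Add(10, Pow(T, 2))) = Add(16, Pow(T, 2)))
Mul(Function('W')(Function('c')(-3, 0), Function('S')(-6)), b) = Mul(Add(16, Pow(Mul(-3, 0), 2)), -2) = Mul(Add(16, Pow(0, 2)), -2) = Mul(Add(16, 0), -2) = Mul(16, -2) = -32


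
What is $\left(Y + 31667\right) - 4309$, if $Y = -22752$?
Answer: $4606$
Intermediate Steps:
$\left(Y + 31667\right) - 4309 = \left(-22752 + 31667\right) - 4309 = 8915 - 4309 = 4606$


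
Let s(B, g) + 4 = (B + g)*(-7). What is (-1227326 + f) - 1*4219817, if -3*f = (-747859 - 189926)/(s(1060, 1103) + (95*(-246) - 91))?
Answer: -210292715253/38606 ≈ -5.4472e+6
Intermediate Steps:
s(B, g) = -4 - 7*B - 7*g (s(B, g) = -4 + (B + g)*(-7) = -4 + (-7*B - 7*g) = -4 - 7*B - 7*g)
f = -312595/38606 (f = -(-747859 - 189926)/(3*((-4 - 7*1060 - 7*1103) + (95*(-246) - 91))) = -(-312595)/((-4 - 7420 - 7721) + (-23370 - 91)) = -(-312595)/(-15145 - 23461) = -(-312595)/(-38606) = -(-312595)*(-1)/38606 = -⅓*937785/38606 = -312595/38606 ≈ -8.0971)
(-1227326 + f) - 1*4219817 = (-1227326 - 312595/38606) - 1*4219817 = -47382460151/38606 - 4219817 = -210292715253/38606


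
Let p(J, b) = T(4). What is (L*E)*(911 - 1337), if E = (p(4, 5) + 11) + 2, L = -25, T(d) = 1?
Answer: 149100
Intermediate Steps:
p(J, b) = 1
E = 14 (E = (1 + 11) + 2 = 12 + 2 = 14)
(L*E)*(911 - 1337) = (-25*14)*(911 - 1337) = -350*(-426) = 149100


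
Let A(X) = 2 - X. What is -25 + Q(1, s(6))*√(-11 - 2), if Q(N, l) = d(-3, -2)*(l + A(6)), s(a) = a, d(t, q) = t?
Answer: -25 - 6*I*√13 ≈ -25.0 - 21.633*I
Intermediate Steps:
Q(N, l) = 12 - 3*l (Q(N, l) = -3*(l + (2 - 1*6)) = -3*(l + (2 - 6)) = -3*(l - 4) = -3*(-4 + l) = 12 - 3*l)
-25 + Q(1, s(6))*√(-11 - 2) = -25 + (12 - 3*6)*√(-11 - 2) = -25 + (12 - 18)*√(-13) = -25 - 6*I*√13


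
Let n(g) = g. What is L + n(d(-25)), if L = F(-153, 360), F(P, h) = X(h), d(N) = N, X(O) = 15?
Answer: -10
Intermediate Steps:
F(P, h) = 15
L = 15
L + n(d(-25)) = 15 - 25 = -10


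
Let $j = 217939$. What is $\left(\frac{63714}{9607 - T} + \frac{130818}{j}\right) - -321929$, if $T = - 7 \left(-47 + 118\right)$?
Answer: $\frac{118153463805157}{367009276} \approx 3.2194 \cdot 10^{5}$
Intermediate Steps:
$T = -497$ ($T = \left(-7\right) 71 = -497$)
$\left(\frac{63714}{9607 - T} + \frac{130818}{j}\right) - -321929 = \left(\frac{63714}{9607 - -497} + \frac{130818}{217939}\right) - -321929 = \left(\frac{63714}{9607 + 497} + 130818 \cdot \frac{1}{217939}\right) + 321929 = \left(\frac{63714}{10104} + \frac{130818}{217939}\right) + 321929 = \left(63714 \cdot \frac{1}{10104} + \frac{130818}{217939}\right) + 321929 = \left(\frac{10619}{1684} + \frac{130818}{217939}\right) + 321929 = \frac{2534591753}{367009276} + 321929 = \frac{118153463805157}{367009276}$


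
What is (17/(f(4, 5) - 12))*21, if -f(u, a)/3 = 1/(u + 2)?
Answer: -714/25 ≈ -28.560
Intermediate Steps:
f(u, a) = -3/(2 + u) (f(u, a) = -3/(u + 2) = -3/(2 + u))
(17/(f(4, 5) - 12))*21 = (17/(-3/(2 + 4) - 12))*21 = (17/(-3/6 - 12))*21 = (17/(-3*1/6 - 12))*21 = (17/(-1/2 - 12))*21 = (17/(-25/2))*21 = (17*(-2/25))*21 = -34/25*21 = -714/25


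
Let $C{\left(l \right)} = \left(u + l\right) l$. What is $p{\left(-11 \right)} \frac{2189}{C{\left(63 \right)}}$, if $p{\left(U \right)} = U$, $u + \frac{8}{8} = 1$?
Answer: $- \frac{24079}{3969} \approx -6.0668$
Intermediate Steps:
$u = 0$ ($u = -1 + 1 = 0$)
$C{\left(l \right)} = l^{2}$ ($C{\left(l \right)} = \left(0 + l\right) l = l l = l^{2}$)
$p{\left(-11 \right)} \frac{2189}{C{\left(63 \right)}} = - 11 \frac{2189}{63^{2}} = - 11 \cdot \frac{2189}{3969} = - 11 \cdot 2189 \cdot \frac{1}{3969} = \left(-11\right) \frac{2189}{3969} = - \frac{24079}{3969}$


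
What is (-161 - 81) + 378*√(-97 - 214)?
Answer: -242 + 378*I*√311 ≈ -242.0 + 6666.1*I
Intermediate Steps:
(-161 - 81) + 378*√(-97 - 214) = -242 + 378*√(-311) = -242 + 378*(I*√311) = -242 + 378*I*√311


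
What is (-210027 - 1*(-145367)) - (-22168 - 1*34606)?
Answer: -7886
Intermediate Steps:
(-210027 - 1*(-145367)) - (-22168 - 1*34606) = (-210027 + 145367) - (-22168 - 34606) = -64660 - 1*(-56774) = -64660 + 56774 = -7886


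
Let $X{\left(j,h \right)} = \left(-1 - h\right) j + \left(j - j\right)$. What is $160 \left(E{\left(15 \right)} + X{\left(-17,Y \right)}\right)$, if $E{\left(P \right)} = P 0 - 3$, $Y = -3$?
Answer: $-5920$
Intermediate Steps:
$X{\left(j,h \right)} = j \left(-1 - h\right)$ ($X{\left(j,h \right)} = j \left(-1 - h\right) + 0 = j \left(-1 - h\right)$)
$E{\left(P \right)} = -3$ ($E{\left(P \right)} = 0 - 3 = -3$)
$160 \left(E{\left(15 \right)} + X{\left(-17,Y \right)}\right) = 160 \left(-3 - - 17 \left(1 - 3\right)\right) = 160 \left(-3 - \left(-17\right) \left(-2\right)\right) = 160 \left(-3 - 34\right) = 160 \left(-37\right) = -5920$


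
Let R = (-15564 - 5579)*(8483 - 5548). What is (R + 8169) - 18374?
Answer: -62064910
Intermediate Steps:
R = -62054705 (R = -21143*2935 = -62054705)
(R + 8169) - 18374 = (-62054705 + 8169) - 18374 = -62046536 - 18374 = -62064910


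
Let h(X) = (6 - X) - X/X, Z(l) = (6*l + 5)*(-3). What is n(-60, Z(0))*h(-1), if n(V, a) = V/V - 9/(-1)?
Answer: 60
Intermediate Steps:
Z(l) = -15 - 18*l (Z(l) = (5 + 6*l)*(-3) = -15 - 18*l)
n(V, a) = 10 (n(V, a) = 1 - 9*(-1) = 1 + 9 = 10)
h(X) = 5 - X (h(X) = (6 - X) - 1*1 = (6 - X) - 1 = 5 - X)
n(-60, Z(0))*h(-1) = 10*(5 - 1*(-1)) = 10*(5 + 1) = 10*6 = 60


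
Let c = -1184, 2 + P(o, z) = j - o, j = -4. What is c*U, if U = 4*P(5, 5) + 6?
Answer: 44992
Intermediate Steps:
P(o, z) = -6 - o (P(o, z) = -2 + (-4 - o) = -6 - o)
U = -38 (U = 4*(-6 - 1*5) + 6 = 4*(-6 - 5) + 6 = 4*(-11) + 6 = -44 + 6 = -38)
c*U = -1184*(-38) = 44992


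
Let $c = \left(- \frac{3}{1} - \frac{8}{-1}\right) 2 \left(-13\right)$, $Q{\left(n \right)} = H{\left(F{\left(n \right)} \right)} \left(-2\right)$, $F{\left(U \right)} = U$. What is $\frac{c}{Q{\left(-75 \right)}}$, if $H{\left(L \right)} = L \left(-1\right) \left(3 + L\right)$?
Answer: $- \frac{13}{1080} \approx -0.012037$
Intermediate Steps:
$H{\left(L \right)} = - L \left(3 + L\right)$
$Q{\left(n \right)} = 2 n \left(3 + n\right)$ ($Q{\left(n \right)} = - n \left(3 + n\right) \left(-2\right) = 2 n \left(3 + n\right)$)
$c = -130$ ($c = \left(\left(-3\right) 1 - -8\right) 2 \left(-13\right) = \left(-3 + 8\right) 2 \left(-13\right) = 5 \cdot 2 \left(-13\right) = 10 \left(-13\right) = -130$)
$\frac{c}{Q{\left(-75 \right)}} = - \frac{130}{2 \left(-75\right) \left(3 - 75\right)} = - \frac{130}{2 \left(-75\right) \left(-72\right)} = - \frac{130}{10800} = \left(-130\right) \frac{1}{10800} = - \frac{13}{1080}$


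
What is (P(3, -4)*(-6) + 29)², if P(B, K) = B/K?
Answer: 4489/4 ≈ 1122.3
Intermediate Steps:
(P(3, -4)*(-6) + 29)² = ((3/(-4))*(-6) + 29)² = ((3*(-¼))*(-6) + 29)² = (-¾*(-6) + 29)² = (9/2 + 29)² = (67/2)² = 4489/4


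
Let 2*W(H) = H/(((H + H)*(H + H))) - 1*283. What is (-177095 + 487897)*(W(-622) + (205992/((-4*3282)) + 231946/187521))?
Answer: -12369976427486944291/255204079656 ≈ -4.8471e+7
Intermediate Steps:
W(H) = -283/2 + 1/(8*H) (W(H) = (H/(((H + H)*(H + H))) - 1*283)/2 = (H/(((2*H)*(2*H))) - 283)/2 = (H/((4*H²)) - 283)/2 = (H*(1/(4*H²)) - 283)/2 = (1/(4*H) - 283)/2 = (-283 + 1/(4*H))/2 = -283/2 + 1/(8*H))
(-177095 + 487897)*(W(-622) + (205992/((-4*3282)) + 231946/187521)) = (-177095 + 487897)*((⅛)*(1 - 1132*(-622))/(-622) + (205992/((-4*3282)) + 231946/187521)) = 310802*((⅛)*(-1/622)*(1 + 704104) + (205992/(-13128) + 231946*(1/187521))) = 310802*((⅛)*(-1/622)*704105 + (205992*(-1/13128) + 231946/187521)) = 310802*(-704105/4976 + (-8583/547 + 231946/187521)) = 310802*(-704105/4976 - 1482618281/102573987) = 310802*(-79600365682891/510408159312) = -12369976427486944291/255204079656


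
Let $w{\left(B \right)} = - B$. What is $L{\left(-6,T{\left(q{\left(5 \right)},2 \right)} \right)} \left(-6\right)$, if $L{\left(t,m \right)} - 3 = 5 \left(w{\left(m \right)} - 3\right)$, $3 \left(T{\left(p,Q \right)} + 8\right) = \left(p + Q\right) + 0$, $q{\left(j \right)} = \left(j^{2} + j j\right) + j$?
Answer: $402$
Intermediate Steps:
$q{\left(j \right)} = j + 2 j^{2}$ ($q{\left(j \right)} = \left(j^{2} + j^{2}\right) + j = 2 j^{2} + j = j + 2 j^{2}$)
$T{\left(p,Q \right)} = -8 + \frac{Q}{3} + \frac{p}{3}$ ($T{\left(p,Q \right)} = -8 + \frac{\left(p + Q\right) + 0}{3} = -8 + \frac{\left(Q + p\right) + 0}{3} = -8 + \frac{Q + p}{3} = -8 + \left(\frac{Q}{3} + \frac{p}{3}\right) = -8 + \frac{Q}{3} + \frac{p}{3}$)
$L{\left(t,m \right)} = -12 - 5 m$ ($L{\left(t,m \right)} = 3 + 5 \left(- m - 3\right) = 3 + 5 \left(-3 - m\right) = 3 - \left(15 + 5 m\right) = -12 - 5 m$)
$L{\left(-6,T{\left(q{\left(5 \right)},2 \right)} \right)} \left(-6\right) = \left(-12 - 5 \left(-8 + \frac{1}{3} \cdot 2 + \frac{5 \left(1 + 2 \cdot 5\right)}{3}\right)\right) \left(-6\right) = \left(-12 - 5 \left(-8 + \frac{2}{3} + \frac{5 \left(1 + 10\right)}{3}\right)\right) \left(-6\right) = \left(-12 - 5 \left(-8 + \frac{2}{3} + \frac{5 \cdot 11}{3}\right)\right) \left(-6\right) = \left(-12 - 5 \left(-8 + \frac{2}{3} + \frac{1}{3} \cdot 55\right)\right) \left(-6\right) = \left(-12 - 5 \left(-8 + \frac{2}{3} + \frac{55}{3}\right)\right) \left(-6\right) = \left(-12 - 55\right) \left(-6\right) = \left(-67\right) \left(-6\right) = 402$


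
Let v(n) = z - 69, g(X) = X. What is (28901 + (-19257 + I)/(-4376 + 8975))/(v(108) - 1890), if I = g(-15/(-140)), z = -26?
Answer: -1240366793/85204140 ≈ -14.558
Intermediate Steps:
v(n) = -95 (v(n) = -26 - 69 = -95)
I = 3/28 (I = -15/(-140) = -15*(-1/140) = 3/28 ≈ 0.10714)
(28901 + (-19257 + I)/(-4376 + 8975))/(v(108) - 1890) = (28901 + (-19257 + 3/28)/(-4376 + 8975))/(-95 - 1890) = (28901 - 539193/28/4599)/(-1985) = (28901 - 539193/28*1/4599)*(-1/1985) = (28901 - 179731/42924)*(-1/1985) = (1240366793/42924)*(-1/1985) = -1240366793/85204140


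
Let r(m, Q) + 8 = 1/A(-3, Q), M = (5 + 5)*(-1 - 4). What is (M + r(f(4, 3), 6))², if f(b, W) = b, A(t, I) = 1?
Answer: 3249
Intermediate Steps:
M = -50 (M = 10*(-5) = -50)
r(m, Q) = -7 (r(m, Q) = -8 + 1/1 = -8 + 1 = -7)
(M + r(f(4, 3), 6))² = (-50 - 7)² = (-57)² = 3249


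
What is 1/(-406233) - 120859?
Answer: -49096914148/406233 ≈ -1.2086e+5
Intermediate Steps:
1/(-406233) - 120859 = -1/406233 - 120859 = -49096914148/406233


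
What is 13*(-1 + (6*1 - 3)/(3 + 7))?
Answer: -91/10 ≈ -9.1000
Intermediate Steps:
13*(-1 + (6*1 - 3)/(3 + 7)) = 13*(-1 + (6 - 3)/10) = 13*(-1 + 3*(⅒)) = 13*(-1 + 3/10) = 13*(-7/10) = -91/10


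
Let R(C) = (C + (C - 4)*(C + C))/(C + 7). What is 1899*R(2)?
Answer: -1266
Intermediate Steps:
R(C) = (C + 2*C*(-4 + C))/(7 + C) (R(C) = (C + (-4 + C)*(2*C))/(7 + C) = (C + 2*C*(-4 + C))/(7 + C))
1899*R(2) = 1899*(2*(-7 + 2*2)/(7 + 2)) = 1899*(2*(-7 + 4)/9) = 1899*(2*(⅑)*(-3)) = 1899*(-⅔) = -1266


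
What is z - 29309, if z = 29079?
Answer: -230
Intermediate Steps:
z - 29309 = 29079 - 29309 = -230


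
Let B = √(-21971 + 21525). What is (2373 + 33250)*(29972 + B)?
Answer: 1067692556 + 35623*I*√446 ≈ 1.0677e+9 + 7.5231e+5*I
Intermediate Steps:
B = I*√446 (B = √(-446) = I*√446 ≈ 21.119*I)
(2373 + 33250)*(29972 + B) = (2373 + 33250)*(29972 + I*√446) = 35623*(29972 + I*√446) = 1067692556 + 35623*I*√446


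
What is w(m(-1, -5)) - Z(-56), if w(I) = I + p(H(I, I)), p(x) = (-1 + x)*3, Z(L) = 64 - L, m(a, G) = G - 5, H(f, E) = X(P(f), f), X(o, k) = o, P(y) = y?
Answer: -163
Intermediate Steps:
H(f, E) = f
m(a, G) = -5 + G
p(x) = -3 + 3*x
w(I) = -3 + 4*I (w(I) = I + (-3 + 3*I) = -3 + 4*I)
w(m(-1, -5)) - Z(-56) = (-3 + 4*(-5 - 5)) - (64 - 1*(-56)) = (-3 + 4*(-10)) - (64 + 56) = (-3 - 40) - 1*120 = -43 - 120 = -163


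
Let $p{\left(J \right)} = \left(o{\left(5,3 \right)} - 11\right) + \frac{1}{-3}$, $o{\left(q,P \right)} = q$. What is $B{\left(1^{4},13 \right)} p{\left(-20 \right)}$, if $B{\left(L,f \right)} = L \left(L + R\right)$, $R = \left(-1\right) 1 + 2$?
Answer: $- \frac{38}{3} \approx -12.667$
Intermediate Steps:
$R = 1$ ($R = -1 + 2 = 1$)
$B{\left(L,f \right)} = L \left(1 + L\right)$ ($B{\left(L,f \right)} = L \left(L + 1\right) = L \left(1 + L\right)$)
$p{\left(J \right)} = - \frac{19}{3}$ ($p{\left(J \right)} = \left(5 - 11\right) + \frac{1}{-3} = -6 - \frac{1}{3} = - \frac{19}{3}$)
$B{\left(1^{4},13 \right)} p{\left(-20 \right)} = 1^{4} \left(1 + 1^{4}\right) \left(- \frac{19}{3}\right) = 1 \left(1 + 1\right) \left(- \frac{19}{3}\right) = 1 \cdot 2 \left(- \frac{19}{3}\right) = 2 \left(- \frac{19}{3}\right) = - \frac{38}{3}$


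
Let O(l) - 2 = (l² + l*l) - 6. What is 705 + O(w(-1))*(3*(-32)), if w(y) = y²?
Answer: 897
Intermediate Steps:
O(l) = -4 + 2*l² (O(l) = 2 + ((l² + l*l) - 6) = 2 + ((l² + l²) - 6) = 2 + (2*l² - 6) = 2 + (-6 + 2*l²) = -4 + 2*l²)
705 + O(w(-1))*(3*(-32)) = 705 + (-4 + 2*((-1)²)²)*(3*(-32)) = 705 + (-4 + 2*1²)*(-96) = 705 + (-4 + 2*1)*(-96) = 705 + (-4 + 2)*(-96) = 705 - 2*(-96) = 705 + 192 = 897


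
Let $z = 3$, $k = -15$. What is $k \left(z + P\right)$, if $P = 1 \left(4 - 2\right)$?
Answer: $-75$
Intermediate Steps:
$P = 2$ ($P = 1 \cdot 2 = 2$)
$k \left(z + P\right) = - 15 \left(3 + 2\right) = \left(-15\right) 5 = -75$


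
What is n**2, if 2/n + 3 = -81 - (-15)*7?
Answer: 4/441 ≈ 0.0090703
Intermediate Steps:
n = 2/21 (n = 2/(-3 + (-81 - (-15)*7)) = 2/(-3 + (-81 - 1*(-105))) = 2/(-3 + (-81 + 105)) = 2/(-3 + 24) = 2/21 ≈ 0.095238)
n**2 = (2/21)**2 = 4/441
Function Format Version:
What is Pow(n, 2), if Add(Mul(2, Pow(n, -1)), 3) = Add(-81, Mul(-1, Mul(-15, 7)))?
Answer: Rational(4, 441) ≈ 0.0090703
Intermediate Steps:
n = Rational(2, 21) (n = Mul(2, Pow(Add(-3, Add(-81, Mul(-1, Mul(-15, 7)))), -1)) = Mul(2, Pow(Add(-3, Add(-81, Mul(-1, -105))), -1)) = Mul(2, Pow(Add(-3, Add(-81, 105)), -1)) = Mul(2, Pow(Add(-3, 24), -1)) = Mul(2, Pow(21, -1)) = Mul(2, Rational(1, 21)) = Rational(2, 21) ≈ 0.095238)
Pow(n, 2) = Pow(Rational(2, 21), 2) = Rational(4, 441)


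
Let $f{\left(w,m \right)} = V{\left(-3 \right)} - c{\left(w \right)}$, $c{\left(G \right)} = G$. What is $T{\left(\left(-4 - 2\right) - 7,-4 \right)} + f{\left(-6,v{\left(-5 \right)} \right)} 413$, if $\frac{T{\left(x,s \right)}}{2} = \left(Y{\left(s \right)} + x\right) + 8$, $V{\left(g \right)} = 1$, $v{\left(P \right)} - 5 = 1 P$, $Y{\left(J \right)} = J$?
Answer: $2873$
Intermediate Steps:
$v{\left(P \right)} = 5 + P$ ($v{\left(P \right)} = 5 + 1 P = 5 + P$)
$T{\left(x,s \right)} = 16 + 2 s + 2 x$ ($T{\left(x,s \right)} = 2 \left(\left(s + x\right) + 8\right) = 2 \left(8 + s + x\right) = 16 + 2 s + 2 x$)
$f{\left(w,m \right)} = 1 - w$
$T{\left(\left(-4 - 2\right) - 7,-4 \right)} + f{\left(-6,v{\left(-5 \right)} \right)} 413 = \left(16 + 2 \left(-4\right) + 2 \left(\left(-4 - 2\right) - 7\right)\right) + \left(1 - -6\right) 413 = \left(16 - 8 + 2 \left(-6 - 7\right)\right) + \left(1 + 6\right) 413 = \left(16 - 8 + 2 \left(-13\right)\right) + 7 \cdot 413 = \left(16 - 8 - 26\right) + 2891 = -18 + 2891 = 2873$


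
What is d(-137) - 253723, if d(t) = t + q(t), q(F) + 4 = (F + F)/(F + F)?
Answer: -253863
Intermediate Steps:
q(F) = -3 (q(F) = -4 + (F + F)/(F + F) = -4 + (2*F)/((2*F)) = -4 + (2*F)*(1/(2*F)) = -4 + 1 = -3)
d(t) = -3 + t (d(t) = t - 3 = -3 + t)
d(-137) - 253723 = (-3 - 137) - 253723 = -140 - 253723 = -253863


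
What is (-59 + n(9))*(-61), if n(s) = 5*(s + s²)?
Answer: -23851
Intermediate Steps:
n(s) = 5*s + 5*s²
(-59 + n(9))*(-61) = (-59 + 5*9*(1 + 9))*(-61) = (-59 + 5*9*10)*(-61) = (-59 + 450)*(-61) = 391*(-61) = -23851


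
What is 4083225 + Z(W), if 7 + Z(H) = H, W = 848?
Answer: 4084066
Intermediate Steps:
Z(H) = -7 + H
4083225 + Z(W) = 4083225 + (-7 + 848) = 4083225 + 841 = 4084066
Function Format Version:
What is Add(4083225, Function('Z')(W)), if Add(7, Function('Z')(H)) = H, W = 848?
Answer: 4084066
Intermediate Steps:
Function('Z')(H) = Add(-7, H)
Add(4083225, Function('Z')(W)) = Add(4083225, Add(-7, 848)) = Add(4083225, 841) = 4084066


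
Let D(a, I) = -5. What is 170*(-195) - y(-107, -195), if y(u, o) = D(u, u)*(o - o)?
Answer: -33150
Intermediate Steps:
y(u, o) = 0 (y(u, o) = -5*(o - o) = -5*0 = 0)
170*(-195) - y(-107, -195) = 170*(-195) - 1*0 = -33150 + 0 = -33150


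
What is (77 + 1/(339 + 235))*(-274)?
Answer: -6055263/287 ≈ -21098.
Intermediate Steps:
(77 + 1/(339 + 235))*(-274) = (77 + 1/574)*(-274) = (44199/574)*(-274) = -6055263/287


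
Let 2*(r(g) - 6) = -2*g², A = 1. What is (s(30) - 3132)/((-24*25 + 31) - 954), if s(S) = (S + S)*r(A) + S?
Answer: 2802/1523 ≈ 1.8398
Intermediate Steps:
r(g) = 6 - g² (r(g) = 6 + (-2*g²)/2 = 6 - g²)
s(S) = 11*S (s(S) = (S + S)*(6 - 1*1²) + S = (2*S)*(6 - 1*1) + S = (2*S)*(6 - 1) + S = (2*S)*5 + S = 10*S + S = 11*S)
(s(30) - 3132)/((-24*25 + 31) - 954) = (11*30 - 3132)/((-24*25 + 31) - 954) = (330 - 3132)/((-600 + 31) - 954) = -2802/(-569 - 954) = -2802/(-1523) = -2802*(-1/1523) = 2802/1523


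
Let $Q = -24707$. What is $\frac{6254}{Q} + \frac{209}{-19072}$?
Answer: $- \frac{124440051}{471211904} \approx -0.26409$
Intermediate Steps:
$\frac{6254}{Q} + \frac{209}{-19072} = \frac{6254}{-24707} + \frac{209}{-19072} = 6254 \left(- \frac{1}{24707}\right) + 209 \left(- \frac{1}{19072}\right) = - \frac{6254}{24707} - \frac{209}{19072} = - \frac{124440051}{471211904}$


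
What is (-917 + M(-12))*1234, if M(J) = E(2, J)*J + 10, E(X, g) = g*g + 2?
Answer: -3281206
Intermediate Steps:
E(X, g) = 2 + g² (E(X, g) = g² + 2 = 2 + g²)
M(J) = 10 + J*(2 + J²) (M(J) = (2 + J²)*J + 10 = J*(2 + J²) + 10 = 10 + J*(2 + J²))
(-917 + M(-12))*1234 = (-917 + (10 - 12*(2 + (-12)²)))*1234 = (-917 + (10 - 12*(2 + 144)))*1234 = (-917 + (10 - 12*146))*1234 = (-917 + (10 - 1752))*1234 = (-917 - 1742)*1234 = -2659*1234 = -3281206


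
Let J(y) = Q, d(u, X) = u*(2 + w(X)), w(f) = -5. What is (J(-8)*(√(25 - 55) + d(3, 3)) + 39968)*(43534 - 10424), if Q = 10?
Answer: 1320360580 + 331100*I*√30 ≈ 1.3204e+9 + 1.8135e+6*I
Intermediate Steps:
d(u, X) = -3*u (d(u, X) = u*(2 - 5) = u*(-3) = -3*u)
J(y) = 10
(J(-8)*(√(25 - 55) + d(3, 3)) + 39968)*(43534 - 10424) = (10*(√(25 - 55) - 3*3) + 39968)*(43534 - 10424) = (10*(√(-30) - 9) + 39968)*33110 = (10*(I*√30 - 9) + 39968)*33110 = (10*(-9 + I*√30) + 39968)*33110 = ((-90 + 10*I*√30) + 39968)*33110 = (39878 + 10*I*√30)*33110 = 1320360580 + 331100*I*√30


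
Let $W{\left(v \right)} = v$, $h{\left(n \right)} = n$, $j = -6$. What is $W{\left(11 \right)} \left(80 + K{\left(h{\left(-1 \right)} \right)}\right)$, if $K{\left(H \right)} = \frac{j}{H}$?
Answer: $946$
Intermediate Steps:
$K{\left(H \right)} = - \frac{6}{H}$
$W{\left(11 \right)} \left(80 + K{\left(h{\left(-1 \right)} \right)}\right) = 11 \left(80 - \frac{6}{-1}\right) = 11 \left(80 - -6\right) = 11 \left(80 + 6\right) = 11 \cdot 86 = 946$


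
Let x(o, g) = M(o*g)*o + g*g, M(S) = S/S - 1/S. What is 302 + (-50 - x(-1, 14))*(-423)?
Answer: 1454695/14 ≈ 1.0391e+5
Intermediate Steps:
M(S) = 1 - 1/S
x(o, g) = g² + (-1 + g*o)/g (x(o, g) = ((-1 + o*g)/((o*g)))*o + g*g = ((-1 + g*o)/((g*o)))*o + g² = ((1/(g*o))*(-1 + g*o))*o + g² = ((-1 + g*o)/(g*o))*o + g² = (-1 + g*o)/g + g² = g² + (-1 + g*o)/g)
302 + (-50 - x(-1, 14))*(-423) = 302 + (-50 - (-1 + 14² - 1/14))*(-423) = 302 + (-50 - (-1 + 196 - 1*1/14))*(-423) = 302 + (-50 - (-1 + 196 - 1/14))*(-423) = 302 + (-50 - 1*2729/14)*(-423) = 302 + (-50 - 2729/14)*(-423) = 302 - 3429/14*(-423) = 302 + 1450467/14 = 1454695/14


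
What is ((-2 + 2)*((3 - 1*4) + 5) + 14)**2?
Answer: 196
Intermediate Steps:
((-2 + 2)*((3 - 1*4) + 5) + 14)**2 = (0*((3 - 4) + 5) + 14)**2 = (0*(-1 + 5) + 14)**2 = (0*4 + 14)**2 = (0 + 14)**2 = 14**2 = 196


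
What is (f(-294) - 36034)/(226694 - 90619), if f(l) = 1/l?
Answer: -10593997/40006050 ≈ -0.26481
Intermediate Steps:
(f(-294) - 36034)/(226694 - 90619) = (1/(-294) - 36034)/(226694 - 90619) = (-1/294 - 36034)/136075 = -10593997/294*1/136075 = -10593997/40006050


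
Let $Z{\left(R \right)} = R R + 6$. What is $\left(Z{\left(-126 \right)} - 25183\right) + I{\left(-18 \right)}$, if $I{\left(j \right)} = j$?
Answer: $-9319$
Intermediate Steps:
$Z{\left(R \right)} = 6 + R^{2}$ ($Z{\left(R \right)} = R^{2} + 6 = 6 + R^{2}$)
$\left(Z{\left(-126 \right)} - 25183\right) + I{\left(-18 \right)} = \left(\left(6 + \left(-126\right)^{2}\right) - 25183\right) - 18 = \left(\left(6 + 15876\right) - 25183\right) - 18 = \left(15882 - 25183\right) - 18 = -9301 - 18 = -9319$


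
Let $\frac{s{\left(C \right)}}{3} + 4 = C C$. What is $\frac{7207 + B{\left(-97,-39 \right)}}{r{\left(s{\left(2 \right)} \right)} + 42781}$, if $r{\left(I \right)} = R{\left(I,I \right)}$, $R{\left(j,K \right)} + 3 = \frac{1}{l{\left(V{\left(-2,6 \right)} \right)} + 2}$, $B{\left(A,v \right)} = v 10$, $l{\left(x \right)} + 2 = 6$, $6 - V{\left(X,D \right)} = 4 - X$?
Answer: $\frac{40902}{256669} \approx 0.15936$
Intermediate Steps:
$s{\left(C \right)} = -12 + 3 C^{2}$ ($s{\left(C \right)} = -12 + 3 C C = -12 + 3 C^{2}$)
$V{\left(X,D \right)} = 2 + X$ ($V{\left(X,D \right)} = 6 - \left(4 - X\right) = 6 + \left(-4 + X\right) = 2 + X$)
$l{\left(x \right)} = 4$ ($l{\left(x \right)} = -2 + 6 = 4$)
$B{\left(A,v \right)} = 10 v$
$R{\left(j,K \right)} = - \frac{17}{6}$ ($R{\left(j,K \right)} = -3 + \frac{1}{4 + 2} = -3 + \frac{1}{6} = - \frac{17}{6}$)
$r{\left(I \right)} = - \frac{17}{6}$
$\frac{7207 + B{\left(-97,-39 \right)}}{r{\left(s{\left(2 \right)} \right)} + 42781} = \frac{7207 + 10 \left(-39\right)}{- \frac{17}{6} + 42781} = \frac{7207 - 390}{\frac{256669}{6}} = 6817 \cdot \frac{6}{256669} = \frac{40902}{256669}$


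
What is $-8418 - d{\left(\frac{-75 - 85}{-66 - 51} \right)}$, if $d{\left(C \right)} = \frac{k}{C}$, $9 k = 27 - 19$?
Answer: $- \frac{168373}{20} \approx -8418.7$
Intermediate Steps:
$k = \frac{8}{9}$ ($k = \frac{27 - 19}{9} = \frac{1}{9} \cdot 8 = \frac{8}{9} \approx 0.88889$)
$d{\left(C \right)} = \frac{8}{9 C}$
$-8418 - d{\left(\frac{-75 - 85}{-66 - 51} \right)} = -8418 - \frac{8}{9 \frac{-75 - 85}{-66 - 51}} = -8418 - \frac{8}{9 \left(- \frac{160}{-117}\right)} = -8418 - \frac{8}{9 \left(\left(-160\right) \left(- \frac{1}{117}\right)\right)} = -8418 - \frac{8}{9 \cdot \frac{160}{117}} = -8418 - \frac{8}{9} \cdot \frac{117}{160} = -8418 - \frac{13}{20} = - \frac{168373}{20}$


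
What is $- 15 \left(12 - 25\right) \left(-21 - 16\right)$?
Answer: $-7215$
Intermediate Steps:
$- 15 \left(12 - 25\right) \left(-21 - 16\right) = - 15 \left(\left(-13\right) \left(-37\right)\right) = \left(-15\right) 481 = -7215$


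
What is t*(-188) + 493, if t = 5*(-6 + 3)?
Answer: 3313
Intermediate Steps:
t = -15 (t = 5*(-3) = -15)
t*(-188) + 493 = -15*(-188) + 493 = 2820 + 493 = 3313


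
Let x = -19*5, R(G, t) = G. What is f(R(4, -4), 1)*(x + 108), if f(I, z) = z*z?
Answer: 13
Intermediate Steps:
x = -95
f(I, z) = z**2
f(R(4, -4), 1)*(x + 108) = 1**2*(-95 + 108) = 1*13 = 13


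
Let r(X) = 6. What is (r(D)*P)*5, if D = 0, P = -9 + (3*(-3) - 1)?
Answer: -570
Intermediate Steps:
P = -19 (P = -9 + (-9 - 1) = -9 - 10 = -19)
(r(D)*P)*5 = (6*(-19))*5 = -114*5 = -570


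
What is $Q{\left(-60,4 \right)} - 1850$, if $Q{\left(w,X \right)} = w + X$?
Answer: $-1906$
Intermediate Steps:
$Q{\left(w,X \right)} = X + w$
$Q{\left(-60,4 \right)} - 1850 = \left(4 - 60\right) - 1850 = -56 - 1850 = -1906$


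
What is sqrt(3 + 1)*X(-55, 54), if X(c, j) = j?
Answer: 108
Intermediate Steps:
sqrt(3 + 1)*X(-55, 54) = sqrt(3 + 1)*54 = sqrt(4)*54 = 2*54 = 108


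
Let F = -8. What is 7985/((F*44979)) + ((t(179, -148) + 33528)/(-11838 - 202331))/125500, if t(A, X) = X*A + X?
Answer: -53656245345079/2417909970201000 ≈ -0.022191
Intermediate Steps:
t(A, X) = X + A*X (t(A, X) = A*X + X = X + A*X)
7985/((F*44979)) + ((t(179, -148) + 33528)/(-11838 - 202331))/125500 = 7985/((-8*44979)) + ((-148*(1 + 179) + 33528)/(-11838 - 202331))/125500 = 7985/(-359832) + ((-148*180 + 33528)/(-214169))*(1/125500) = 7985*(-1/359832) + ((-26640 + 33528)*(-1/214169))*(1/125500) = -7985/359832 + (6888*(-1/214169))*(1/125500) = -7985/359832 - 6888/214169*1/125500 = -7985/359832 - 1722/6719552375 = -53656245345079/2417909970201000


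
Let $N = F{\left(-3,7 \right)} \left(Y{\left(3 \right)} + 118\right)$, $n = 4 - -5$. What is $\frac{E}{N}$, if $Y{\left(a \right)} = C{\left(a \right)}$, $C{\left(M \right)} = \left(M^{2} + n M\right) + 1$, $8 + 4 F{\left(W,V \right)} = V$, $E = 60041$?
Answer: $- \frac{240164}{155} \approx -1549.4$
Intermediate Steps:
$n = 9$ ($n = 4 + 5 = 9$)
$F{\left(W,V \right)} = -2 + \frac{V}{4}$
$C{\left(M \right)} = 1 + M^{2} + 9 M$ ($C{\left(M \right)} = \left(M^{2} + 9 M\right) + 1 = 1 + M^{2} + 9 M$)
$Y{\left(a \right)} = 1 + a^{2} + 9 a$
$N = - \frac{155}{4}$ ($N = \left(-2 + \frac{1}{4} \cdot 7\right) \left(\left(1 + 3^{2} + 9 \cdot 3\right) + 118\right) = \left(-2 + \frac{7}{4}\right) \left(\left(1 + 9 + 27\right) + 118\right) = - \frac{37 + 118}{4} = \left(- \frac{1}{4}\right) 155 = - \frac{155}{4} \approx -38.75$)
$\frac{E}{N} = \frac{60041}{- \frac{155}{4}} = 60041 \left(- \frac{4}{155}\right) = - \frac{240164}{155}$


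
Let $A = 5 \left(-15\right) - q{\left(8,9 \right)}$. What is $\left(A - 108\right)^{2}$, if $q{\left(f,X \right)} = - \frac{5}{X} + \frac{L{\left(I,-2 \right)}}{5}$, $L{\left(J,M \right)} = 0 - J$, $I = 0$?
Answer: $\frac{2696164}{81} \approx 33286.0$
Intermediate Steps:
$L{\left(J,M \right)} = - J$
$q{\left(f,X \right)} = - \frac{5}{X}$ ($q{\left(f,X \right)} = - \frac{5}{X} + \frac{\left(-1\right) 0}{5} = - \frac{5}{X} + 0 \cdot \frac{1}{5} = - \frac{5}{X} + 0 = - \frac{5}{X}$)
$A = - \frac{670}{9}$ ($A = 5 \left(-15\right) - - \frac{5}{9} = -75 - \left(-5\right) \frac{1}{9} = -75 - - \frac{5}{9} = -75 + \frac{5}{9} = - \frac{670}{9} \approx -74.444$)
$\left(A - 108\right)^{2} = \left(- \frac{670}{9} - 108\right)^{2} = \left(- \frac{1642}{9}\right)^{2} = \frac{2696164}{81}$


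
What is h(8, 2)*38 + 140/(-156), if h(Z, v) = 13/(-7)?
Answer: -19511/273 ≈ -71.469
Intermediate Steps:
h(Z, v) = -13/7 (h(Z, v) = 13*(-1/7) = -13/7)
h(8, 2)*38 + 140/(-156) = -13/7*38 + 140/(-156) = -494/7 + 140*(-1/156) = -494/7 - 35/39 = -19511/273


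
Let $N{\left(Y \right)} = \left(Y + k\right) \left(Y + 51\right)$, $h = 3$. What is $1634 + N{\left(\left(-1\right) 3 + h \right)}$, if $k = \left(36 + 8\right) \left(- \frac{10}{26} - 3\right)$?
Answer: $- \frac{77494}{13} \approx -5961.1$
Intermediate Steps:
$k = - \frac{1936}{13}$ ($k = 44 \left(\left(-10\right) \frac{1}{26} - 3\right) = 44 \left(- \frac{5}{13} - 3\right) = 44 \left(- \frac{44}{13}\right) = - \frac{1936}{13} \approx -148.92$)
$N{\left(Y \right)} = \left(51 + Y\right) \left(- \frac{1936}{13} + Y\right)$ ($N{\left(Y \right)} = \left(Y - \frac{1936}{13}\right) \left(Y + 51\right) = \left(- \frac{1936}{13} + Y\right) \left(51 + Y\right) = \left(51 + Y\right) \left(- \frac{1936}{13} + Y\right)$)
$1634 + N{\left(\left(-1\right) 3 + h \right)} = 1634 - \left(\frac{98736}{13} - \left(\left(-1\right) 3 + 3\right)^{2} + \frac{1273 \left(\left(-1\right) 3 + 3\right)}{13}\right) = 1634 - \left(\frac{98736}{13} - \left(-3 + 3\right)^{2} + \frac{1273 \left(-3 + 3\right)}{13}\right) = 1634 - \left(\frac{98736}{13} - 0^{2}\right) = 1634 + \left(- \frac{98736}{13} + 0 + 0\right) = 1634 - \frac{98736}{13} = - \frac{77494}{13}$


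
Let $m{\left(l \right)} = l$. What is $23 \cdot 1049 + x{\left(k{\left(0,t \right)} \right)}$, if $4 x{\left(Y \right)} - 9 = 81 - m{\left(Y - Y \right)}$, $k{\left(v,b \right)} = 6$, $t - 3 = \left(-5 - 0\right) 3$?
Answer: $\frac{48299}{2} \approx 24150.0$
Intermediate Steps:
$t = -12$ ($t = 3 + \left(-5 - 0\right) 3 = 3 + \left(-5 + 0\right) 3 = 3 - 15 = -12$)
$x{\left(Y \right)} = \frac{45}{2}$ ($x{\left(Y \right)} = \frac{9}{4} + \frac{81 - \left(Y - Y\right)}{4} = \frac{9}{4} + \frac{81 - 0}{4} = \frac{9}{4} + \frac{81 + 0}{4} = \frac{9}{4} + \frac{1}{4} \cdot 81 = \frac{9}{4} + \frac{81}{4} = \frac{45}{2}$)
$23 \cdot 1049 + x{\left(k{\left(0,t \right)} \right)} = 23 \cdot 1049 + \frac{45}{2} = 24127 + \frac{45}{2} = \frac{48299}{2}$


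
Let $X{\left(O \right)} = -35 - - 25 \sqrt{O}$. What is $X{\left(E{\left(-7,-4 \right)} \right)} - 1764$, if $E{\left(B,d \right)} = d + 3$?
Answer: $-1799 + 25 i \approx -1799.0 + 25.0 i$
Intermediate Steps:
$E{\left(B,d \right)} = 3 + d$
$X{\left(O \right)} = -35 + 25 \sqrt{O}$
$X{\left(E{\left(-7,-4 \right)} \right)} - 1764 = \left(-35 + 25 \sqrt{3 - 4}\right) - 1764 = \left(-35 + 25 \sqrt{-1}\right) - 1764 = \left(-35 + 25 i\right) - 1764 = -1799 + 25 i$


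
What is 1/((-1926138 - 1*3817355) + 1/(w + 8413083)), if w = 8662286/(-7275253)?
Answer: -61207298672713/351543691475629131256 ≈ -1.7411e-7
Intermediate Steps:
w = -8662286/7275253 (w = 8662286*(-1/7275253) = -8662286/7275253 ≈ -1.1907)
1/((-1926138 - 1*3817355) + 1/(w + 8413083)) = 1/((-1926138 - 1*3817355) + 1/(-8662286/7275253 + 8413083)) = 1/((-1926138 - 3817355) + 1/(61207298672713/7275253)) = 1/(-5743493 + 7275253/61207298672713) = 1/(-351543691475629131256/61207298672713) = -61207298672713/351543691475629131256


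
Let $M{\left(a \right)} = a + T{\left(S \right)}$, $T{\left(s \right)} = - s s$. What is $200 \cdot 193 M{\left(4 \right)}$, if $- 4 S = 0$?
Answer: $154400$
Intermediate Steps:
$S = 0$ ($S = \left(- \frac{1}{4}\right) 0 = 0$)
$T{\left(s \right)} = - s^{2}$
$M{\left(a \right)} = a$ ($M{\left(a \right)} = a - 0^{2} = a - 0 = a + 0 = a$)
$200 \cdot 193 M{\left(4 \right)} = 200 \cdot 193 \cdot 4 = 38600 \cdot 4 = 154400$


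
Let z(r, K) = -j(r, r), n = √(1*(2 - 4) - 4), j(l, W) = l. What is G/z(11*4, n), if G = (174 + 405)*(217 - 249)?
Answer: 4632/11 ≈ 421.09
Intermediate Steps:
n = I*√6 (n = √(1*(-2) - 4) = √(-2 - 4) = √(-6) = I*√6 ≈ 2.4495*I)
z(r, K) = -r
G = -18528 (G = 579*(-32) = -18528)
G/z(11*4, n) = -18528/((-11*4)) = -18528/((-1*44)) = -18528/(-44) = -18528*(-1/44) = 4632/11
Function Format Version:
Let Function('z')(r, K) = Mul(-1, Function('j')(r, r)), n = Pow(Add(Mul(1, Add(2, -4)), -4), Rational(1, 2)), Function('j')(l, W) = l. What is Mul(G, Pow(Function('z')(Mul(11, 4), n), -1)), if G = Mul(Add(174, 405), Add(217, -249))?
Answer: Rational(4632, 11) ≈ 421.09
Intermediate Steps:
n = Mul(I, Pow(6, Rational(1, 2))) (n = Pow(Add(Mul(1, -2), -4), Rational(1, 2)) = Pow(Add(-2, -4), Rational(1, 2)) = Pow(-6, Rational(1, 2)) = Mul(I, Pow(6, Rational(1, 2))) ≈ Mul(2.4495, I))
Function('z')(r, K) = Mul(-1, r)
G = -18528 (G = Mul(579, -32) = -18528)
Mul(G, Pow(Function('z')(Mul(11, 4), n), -1)) = Mul(-18528, Pow(Mul(-1, Mul(11, 4)), -1)) = Mul(-18528, Pow(Mul(-1, 44), -1)) = Mul(-18528, Pow(-44, -1)) = Mul(-18528, Rational(-1, 44)) = Rational(4632, 11)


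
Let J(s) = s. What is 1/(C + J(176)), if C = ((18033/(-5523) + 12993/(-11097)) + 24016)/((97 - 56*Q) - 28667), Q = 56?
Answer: 107956694727/18918620589110 ≈ 0.0057064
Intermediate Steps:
C = -81757682842/107956694727 (C = ((18033/(-5523) + 12993/(-11097)) + 24016)/((97 - 56*56) - 28667) = ((18033*(-1/5523) + 12993*(-1/11097)) + 24016)/((97 - 3136) - 28667) = ((-6011/1841 - 4331/3699) + 24016)/(-3039 - 28667) = (-30208060/6809859 + 24016)/(-31706) = (163515365684/6809859)*(-1/31706) = -81757682842/107956694727 ≈ -0.75732)
1/(C + J(176)) = 1/(-81757682842/107956694727 + 176) = 1/(18918620589110/107956694727) = 107956694727/18918620589110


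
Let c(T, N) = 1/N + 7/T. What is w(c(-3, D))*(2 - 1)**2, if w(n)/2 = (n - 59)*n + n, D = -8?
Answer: 85609/288 ≈ 297.25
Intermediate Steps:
c(T, N) = 1/N + 7/T
w(n) = 2*n + 2*n*(-59 + n) (w(n) = 2*((n - 59)*n + n) = 2*((-59 + n)*n + n) = 2*(n*(-59 + n) + n) = 2*(n + n*(-59 + n)) = 2*n + 2*n*(-59 + n))
w(c(-3, D))*(2 - 1)**2 = (2*(1/(-8) + 7/(-3))*(-58 + (1/(-8) + 7/(-3))))*(2 - 1)**2 = (2*(-1/8 + 7*(-1/3))*(-58 + (-1/8 + 7*(-1/3))))*1**2 = (2*(-1/8 - 7/3)*(-58 + (-1/8 - 7/3)))*1 = (2*(-59/24)*(-58 - 59/24))*1 = (2*(-59/24)*(-1451/24))*1 = (85609/288)*1 = 85609/288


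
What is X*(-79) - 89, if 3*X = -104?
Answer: 7949/3 ≈ 2649.7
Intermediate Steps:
X = -104/3 (X = (1/3)*(-104) = -104/3 ≈ -34.667)
X*(-79) - 89 = -104/3*(-79) - 89 = 8216/3 - 89 = 7949/3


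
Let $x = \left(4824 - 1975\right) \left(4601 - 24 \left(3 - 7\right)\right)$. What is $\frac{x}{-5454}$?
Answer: $- \frac{13381753}{5454} \approx -2453.6$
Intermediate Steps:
$x = 13381753$ ($x = 2849 \left(4601 - 24 \left(3 + \left(-16 + 9\right)\right)\right) = 2849 \left(4601 - 24 \left(3 - 7\right)\right) = 2849 \left(4601 - -96\right) = 2849 \left(4601 + 96\right) = 2849 \cdot 4697 = 13381753$)
$\frac{x}{-5454} = \frac{13381753}{-5454} = 13381753 \left(- \frac{1}{5454}\right) = - \frac{13381753}{5454}$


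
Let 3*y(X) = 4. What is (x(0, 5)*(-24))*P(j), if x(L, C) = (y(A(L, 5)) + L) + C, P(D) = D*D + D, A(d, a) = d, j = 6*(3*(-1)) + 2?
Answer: -36480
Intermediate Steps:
j = -16 (j = 6*(-3) + 2 = -18 + 2 = -16)
P(D) = D + D**2 (P(D) = D**2 + D = D + D**2)
y(X) = 4/3 (y(X) = (1/3)*4 = 4/3)
x(L, C) = 4/3 + C + L (x(L, C) = (4/3 + L) + C = 4/3 + C + L)
(x(0, 5)*(-24))*P(j) = ((4/3 + 5 + 0)*(-24))*(-16*(1 - 16)) = ((19/3)*(-24))*(-16*(-15)) = -152*240 = -36480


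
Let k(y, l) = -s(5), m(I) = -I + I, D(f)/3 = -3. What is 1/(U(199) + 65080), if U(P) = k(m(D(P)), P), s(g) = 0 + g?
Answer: 1/65075 ≈ 1.5367e-5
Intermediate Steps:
D(f) = -9 (D(f) = 3*(-3) = -9)
s(g) = g
m(I) = 0
k(y, l) = -5 (k(y, l) = -1*5 = -5)
U(P) = -5
1/(U(199) + 65080) = 1/(-5 + 65080) = 1/65075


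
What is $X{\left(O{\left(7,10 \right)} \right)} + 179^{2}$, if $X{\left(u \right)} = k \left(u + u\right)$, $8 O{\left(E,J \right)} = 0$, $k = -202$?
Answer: $32041$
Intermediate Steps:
$O{\left(E,J \right)} = 0$ ($O{\left(E,J \right)} = \frac{1}{8} \cdot 0 = 0$)
$X{\left(u \right)} = - 404 u$ ($X{\left(u \right)} = - 202 \left(u + u\right) = - 202 \cdot 2 u = - 404 u$)
$X{\left(O{\left(7,10 \right)} \right)} + 179^{2} = \left(-404\right) 0 + 179^{2} = 0 + 32041 = 32041$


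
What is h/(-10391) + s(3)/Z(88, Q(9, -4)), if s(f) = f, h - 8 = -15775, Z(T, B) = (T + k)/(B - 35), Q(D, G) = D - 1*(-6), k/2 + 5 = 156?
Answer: 184189/135083 ≈ 1.3635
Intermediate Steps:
k = 302 (k = -10 + 2*156 = -10 + 312 = 302)
Q(D, G) = 6 + D (Q(D, G) = D + 6 = 6 + D)
Z(T, B) = (302 + T)/(-35 + B) (Z(T, B) = (T + 302)/(B - 35) = (302 + T)/(-35 + B))
h = -15767 (h = 8 - 15775 = -15767)
h/(-10391) + s(3)/Z(88, Q(9, -4)) = -15767/(-10391) + 3/(((302 + 88)/(-35 + (6 + 9)))) = -15767*(-1/10391) + 3/((390/(-35 + 15))) = 15767/10391 + 3/((390/(-20))) = 15767/10391 + 3/((-1/20*390)) = 15767/10391 + 3/(-39/2) = 15767/10391 + 3*(-2/39) = 15767/10391 - 2/13 = 184189/135083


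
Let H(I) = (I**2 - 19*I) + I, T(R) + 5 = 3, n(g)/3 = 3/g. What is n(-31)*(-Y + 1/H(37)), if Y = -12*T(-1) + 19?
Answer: 272052/21793 ≈ 12.483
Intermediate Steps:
n(g) = 9/g (n(g) = 3*(3/g) = 9/g)
T(R) = -2 (T(R) = -5 + 3 = -2)
H(I) = I**2 - 18*I
Y = 43 (Y = -12*(-2) + 19 = 24 + 19 = 43)
n(-31)*(-Y + 1/H(37)) = (9/(-31))*(-1*43 + 1/(37*(-18 + 37))) = (9*(-1/31))*(-43 + 1/(37*19)) = -9*(-43 + 1/703)/31 = -9/31*(-30228/703) = 272052/21793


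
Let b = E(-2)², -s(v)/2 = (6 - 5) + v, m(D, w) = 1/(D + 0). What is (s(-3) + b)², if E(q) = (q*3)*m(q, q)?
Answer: 169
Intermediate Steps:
m(D, w) = 1/D
s(v) = -2 - 2*v (s(v) = -2*((6 - 5) + v) = -2*(1 + v) = -2 - 2*v)
E(q) = 3 (E(q) = (q*3)/q = (3*q)/q = 3)
b = 9 (b = 3² = 9)
(s(-3) + b)² = ((-2 - 2*(-3)) + 9)² = ((-2 + 6) + 9)² = (4 + 9)² = 13² = 169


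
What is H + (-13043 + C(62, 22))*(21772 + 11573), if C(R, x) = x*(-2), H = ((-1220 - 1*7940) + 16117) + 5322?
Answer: -436373736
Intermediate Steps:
H = 12279 (H = ((-1220 - 7940) + 16117) + 5322 = (-9160 + 16117) + 5322 = 6957 + 5322 = 12279)
C(R, x) = -2*x
H + (-13043 + C(62, 22))*(21772 + 11573) = 12279 + (-13043 - 2*22)*(21772 + 11573) = 12279 + (-13043 - 44)*33345 = 12279 - 13087*33345 = 12279 - 436386015 = -436373736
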